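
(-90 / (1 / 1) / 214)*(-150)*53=357750 / 107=3343.46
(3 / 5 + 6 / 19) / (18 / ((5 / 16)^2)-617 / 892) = 0.00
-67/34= -1.97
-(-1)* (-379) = -379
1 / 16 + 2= 33 / 16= 2.06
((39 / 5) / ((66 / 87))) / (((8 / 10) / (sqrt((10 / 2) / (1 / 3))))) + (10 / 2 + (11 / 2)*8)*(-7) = -343 + 1131*sqrt(15) / 88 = -293.22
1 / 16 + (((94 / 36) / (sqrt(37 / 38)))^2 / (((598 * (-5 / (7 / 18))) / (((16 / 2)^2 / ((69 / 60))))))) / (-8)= 0.07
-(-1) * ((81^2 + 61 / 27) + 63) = 178909 / 27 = 6626.26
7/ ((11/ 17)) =119/ 11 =10.82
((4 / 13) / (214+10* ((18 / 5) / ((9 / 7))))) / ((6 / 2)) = 0.00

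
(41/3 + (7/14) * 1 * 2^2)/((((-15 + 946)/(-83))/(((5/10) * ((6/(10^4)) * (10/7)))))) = -3901/6517000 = -0.00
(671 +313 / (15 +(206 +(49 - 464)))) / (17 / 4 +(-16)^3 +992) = -86574 / 400901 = -0.22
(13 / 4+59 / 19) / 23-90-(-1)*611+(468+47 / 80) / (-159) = 125269807 / 241680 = 518.33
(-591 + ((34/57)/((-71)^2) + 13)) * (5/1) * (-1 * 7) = 5812826320/287337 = 20230.00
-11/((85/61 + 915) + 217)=-671/69137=-0.01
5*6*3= 90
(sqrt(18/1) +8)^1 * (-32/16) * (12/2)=-96 - 36 * sqrt(2)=-146.91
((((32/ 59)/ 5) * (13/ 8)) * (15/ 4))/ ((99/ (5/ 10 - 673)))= -17485/ 3894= -4.49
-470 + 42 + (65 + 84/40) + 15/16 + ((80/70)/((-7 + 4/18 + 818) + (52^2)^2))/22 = -5837165797317/16216038608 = -359.96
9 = 9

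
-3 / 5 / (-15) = 1 / 25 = 0.04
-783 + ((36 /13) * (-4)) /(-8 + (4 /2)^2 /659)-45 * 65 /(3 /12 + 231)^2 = -781.67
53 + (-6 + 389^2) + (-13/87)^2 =1145704561/7569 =151368.02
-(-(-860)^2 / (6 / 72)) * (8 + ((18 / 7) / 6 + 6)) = 896395200 / 7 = 128056457.14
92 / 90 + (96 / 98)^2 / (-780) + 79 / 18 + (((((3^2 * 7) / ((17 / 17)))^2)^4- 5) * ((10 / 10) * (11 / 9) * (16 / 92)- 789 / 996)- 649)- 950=-154266962579656315997081 / 1072541106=-143833147015678.41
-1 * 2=-2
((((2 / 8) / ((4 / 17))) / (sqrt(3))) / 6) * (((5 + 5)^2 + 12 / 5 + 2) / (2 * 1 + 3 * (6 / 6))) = 493 * sqrt(3) / 400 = 2.13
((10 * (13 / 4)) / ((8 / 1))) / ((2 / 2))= 65 / 16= 4.06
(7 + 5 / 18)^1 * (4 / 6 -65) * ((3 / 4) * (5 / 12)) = -126415 / 864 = -146.31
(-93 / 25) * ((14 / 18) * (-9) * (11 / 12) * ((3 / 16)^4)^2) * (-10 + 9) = -15661107 / 429496729600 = -0.00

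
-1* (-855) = 855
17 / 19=0.89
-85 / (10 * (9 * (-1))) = 17 / 18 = 0.94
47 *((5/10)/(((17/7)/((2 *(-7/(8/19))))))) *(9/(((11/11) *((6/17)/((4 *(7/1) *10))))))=-4594485/2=-2297242.50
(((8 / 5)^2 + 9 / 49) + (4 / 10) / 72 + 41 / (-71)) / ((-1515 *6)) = -6800011 / 28461699000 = -0.00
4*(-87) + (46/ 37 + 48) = -11054/ 37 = -298.76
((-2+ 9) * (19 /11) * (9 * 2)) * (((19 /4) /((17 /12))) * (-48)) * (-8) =52399872 /187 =280213.22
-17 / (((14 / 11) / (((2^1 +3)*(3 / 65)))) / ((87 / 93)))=-16269 / 5642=-2.88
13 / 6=2.17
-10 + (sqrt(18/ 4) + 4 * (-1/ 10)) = -52/ 5 + 3 * sqrt(2)/ 2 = -8.28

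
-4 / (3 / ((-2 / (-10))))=-4 / 15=-0.27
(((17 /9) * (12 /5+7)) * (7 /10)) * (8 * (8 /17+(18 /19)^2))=11049136 /81225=136.03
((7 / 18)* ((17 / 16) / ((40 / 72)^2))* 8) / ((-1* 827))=-1071 / 82700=-0.01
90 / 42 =15 / 7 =2.14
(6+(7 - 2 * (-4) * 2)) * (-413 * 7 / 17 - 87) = -126730 / 17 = -7454.71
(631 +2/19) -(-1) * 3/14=167931/266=631.32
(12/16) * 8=6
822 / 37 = 22.22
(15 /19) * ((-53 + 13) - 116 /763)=-459540 /14497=-31.70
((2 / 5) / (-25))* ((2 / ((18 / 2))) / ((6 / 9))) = -2 / 375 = -0.01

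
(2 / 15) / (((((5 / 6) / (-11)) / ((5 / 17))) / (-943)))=41492 / 85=488.14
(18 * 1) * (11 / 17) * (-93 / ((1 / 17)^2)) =-313038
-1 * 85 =-85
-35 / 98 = -5 / 14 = -0.36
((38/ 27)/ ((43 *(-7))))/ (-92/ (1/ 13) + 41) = 38/ 9386685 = 0.00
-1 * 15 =-15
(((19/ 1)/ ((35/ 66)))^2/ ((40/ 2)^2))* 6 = 1179387/ 61250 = 19.26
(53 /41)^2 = 2809 /1681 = 1.67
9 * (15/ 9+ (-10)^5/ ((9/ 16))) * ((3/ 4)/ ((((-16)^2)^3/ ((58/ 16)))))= -139198695/ 536870912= -0.26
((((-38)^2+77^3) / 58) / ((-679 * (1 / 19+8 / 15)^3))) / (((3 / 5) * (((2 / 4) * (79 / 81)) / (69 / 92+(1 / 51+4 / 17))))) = -97801298915653125 / 492666678328076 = -198.51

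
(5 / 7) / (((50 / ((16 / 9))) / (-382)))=-3056 / 315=-9.70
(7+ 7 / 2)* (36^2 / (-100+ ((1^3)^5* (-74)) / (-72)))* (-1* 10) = 699840 / 509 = 1374.93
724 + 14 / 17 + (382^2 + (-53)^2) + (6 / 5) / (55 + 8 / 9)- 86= 149371.85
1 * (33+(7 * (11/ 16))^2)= 14377/ 256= 56.16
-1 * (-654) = 654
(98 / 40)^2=2401 / 400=6.00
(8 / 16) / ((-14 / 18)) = -9 / 14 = -0.64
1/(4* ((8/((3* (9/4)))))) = 27/128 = 0.21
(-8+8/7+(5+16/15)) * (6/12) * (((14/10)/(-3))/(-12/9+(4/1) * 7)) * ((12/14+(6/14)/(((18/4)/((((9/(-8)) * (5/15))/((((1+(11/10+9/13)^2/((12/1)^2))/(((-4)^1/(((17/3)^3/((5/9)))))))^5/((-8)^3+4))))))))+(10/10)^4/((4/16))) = 384960202025119461761355249581194602015641486001415427/11458772855951648478511689830948851308712219994372394000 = 0.03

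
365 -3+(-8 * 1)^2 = 426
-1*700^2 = -490000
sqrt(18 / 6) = sqrt(3) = 1.73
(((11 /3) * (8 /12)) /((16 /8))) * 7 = 8.56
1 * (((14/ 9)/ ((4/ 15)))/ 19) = 35/ 114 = 0.31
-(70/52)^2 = -1225/676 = -1.81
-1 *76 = -76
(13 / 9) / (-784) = -13 / 7056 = -0.00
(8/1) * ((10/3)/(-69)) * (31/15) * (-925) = 458800/621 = 738.81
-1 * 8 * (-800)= 6400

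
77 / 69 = 1.12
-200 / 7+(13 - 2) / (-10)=-2077 / 70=-29.67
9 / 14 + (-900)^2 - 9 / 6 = 809999.14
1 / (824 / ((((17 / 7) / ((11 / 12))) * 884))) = 22542 / 7931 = 2.84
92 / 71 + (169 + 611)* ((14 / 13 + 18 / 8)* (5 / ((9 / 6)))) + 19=615591 / 71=8670.30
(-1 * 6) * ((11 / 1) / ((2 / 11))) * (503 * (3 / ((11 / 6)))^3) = -8800488 / 11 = -800044.36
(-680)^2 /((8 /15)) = 867000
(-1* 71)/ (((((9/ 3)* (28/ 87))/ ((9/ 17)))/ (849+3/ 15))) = -39341313/ 1190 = -33059.93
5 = 5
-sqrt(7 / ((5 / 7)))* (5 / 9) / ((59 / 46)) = -1.36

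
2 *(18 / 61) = 0.59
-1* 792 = -792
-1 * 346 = -346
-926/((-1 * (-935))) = -926/935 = -0.99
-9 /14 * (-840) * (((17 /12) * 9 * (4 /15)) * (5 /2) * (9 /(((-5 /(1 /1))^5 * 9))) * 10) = -1836 /125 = -14.69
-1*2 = -2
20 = 20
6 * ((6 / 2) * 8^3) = 9216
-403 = -403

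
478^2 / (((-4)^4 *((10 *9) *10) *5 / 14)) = 399847 / 144000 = 2.78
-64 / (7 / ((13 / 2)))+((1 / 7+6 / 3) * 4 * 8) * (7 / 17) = -3712 / 119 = -31.19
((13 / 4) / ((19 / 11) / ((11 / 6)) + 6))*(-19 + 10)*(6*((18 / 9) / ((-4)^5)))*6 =42471 / 143360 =0.30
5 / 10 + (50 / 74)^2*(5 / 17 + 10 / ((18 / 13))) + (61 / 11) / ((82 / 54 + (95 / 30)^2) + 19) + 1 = 77728198151 / 15201970146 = 5.11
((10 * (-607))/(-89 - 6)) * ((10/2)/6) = 3035/57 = 53.25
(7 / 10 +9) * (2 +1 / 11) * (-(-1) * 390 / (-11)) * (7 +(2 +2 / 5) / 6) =-3219333 / 605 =-5321.21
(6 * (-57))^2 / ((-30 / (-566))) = 11033604 / 5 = 2206720.80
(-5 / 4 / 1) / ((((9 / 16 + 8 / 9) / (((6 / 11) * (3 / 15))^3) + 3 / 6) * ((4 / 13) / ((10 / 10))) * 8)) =-15795 / 34787927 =-0.00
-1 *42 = -42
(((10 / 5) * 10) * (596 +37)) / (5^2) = 2532 / 5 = 506.40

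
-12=-12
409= 409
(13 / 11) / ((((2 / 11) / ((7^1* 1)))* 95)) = 91 / 190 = 0.48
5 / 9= 0.56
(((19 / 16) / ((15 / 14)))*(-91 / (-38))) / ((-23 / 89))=-56693 / 5520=-10.27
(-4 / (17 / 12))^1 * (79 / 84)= -316 / 119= -2.66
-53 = -53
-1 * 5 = -5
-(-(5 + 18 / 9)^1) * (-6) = -42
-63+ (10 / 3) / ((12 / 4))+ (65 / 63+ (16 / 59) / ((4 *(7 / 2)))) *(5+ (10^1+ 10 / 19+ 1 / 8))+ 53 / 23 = -560499865 / 12994632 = -43.13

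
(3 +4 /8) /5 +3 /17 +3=659 /170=3.88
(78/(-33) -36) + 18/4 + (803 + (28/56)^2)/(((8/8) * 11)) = 1723/44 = 39.16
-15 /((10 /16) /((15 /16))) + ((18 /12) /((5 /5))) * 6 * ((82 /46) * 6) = 3393 /46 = 73.76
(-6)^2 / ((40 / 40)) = 36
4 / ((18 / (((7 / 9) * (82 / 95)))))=1148 / 7695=0.15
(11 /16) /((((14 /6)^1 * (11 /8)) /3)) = 9 /14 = 0.64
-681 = -681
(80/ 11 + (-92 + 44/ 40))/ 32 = -9199/ 3520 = -2.61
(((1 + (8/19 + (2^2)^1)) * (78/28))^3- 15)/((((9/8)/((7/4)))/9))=48005.72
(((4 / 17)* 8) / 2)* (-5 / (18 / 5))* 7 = -1400 / 153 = -9.15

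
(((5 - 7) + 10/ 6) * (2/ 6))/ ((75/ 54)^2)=-36/ 625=-0.06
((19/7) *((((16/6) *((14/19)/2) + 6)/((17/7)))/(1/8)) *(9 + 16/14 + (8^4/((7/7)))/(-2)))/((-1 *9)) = 5046640/357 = 14136.25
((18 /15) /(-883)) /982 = -3 /2167765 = -0.00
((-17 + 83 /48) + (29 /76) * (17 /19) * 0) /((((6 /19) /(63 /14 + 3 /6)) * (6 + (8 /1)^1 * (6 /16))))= -69635 /2592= -26.87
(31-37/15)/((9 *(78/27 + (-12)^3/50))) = -1070/10689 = -0.10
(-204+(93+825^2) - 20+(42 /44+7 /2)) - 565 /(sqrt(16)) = 29935717 /44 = 680357.20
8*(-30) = -240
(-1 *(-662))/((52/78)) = 993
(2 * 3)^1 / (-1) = -6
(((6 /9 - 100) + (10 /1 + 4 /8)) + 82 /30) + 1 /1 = -85.10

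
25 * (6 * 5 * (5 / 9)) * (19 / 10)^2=9025 / 6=1504.17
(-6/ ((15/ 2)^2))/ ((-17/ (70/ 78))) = 56/ 9945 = 0.01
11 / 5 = 2.20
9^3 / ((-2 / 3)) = -2187 / 2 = -1093.50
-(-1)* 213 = 213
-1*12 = -12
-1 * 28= -28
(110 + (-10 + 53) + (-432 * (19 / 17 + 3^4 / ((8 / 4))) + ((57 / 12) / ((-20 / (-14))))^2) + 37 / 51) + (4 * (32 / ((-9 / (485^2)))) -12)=-823323175183 / 244800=-3363248.26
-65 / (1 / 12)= -780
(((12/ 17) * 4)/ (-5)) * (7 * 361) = -121296/ 85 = -1427.01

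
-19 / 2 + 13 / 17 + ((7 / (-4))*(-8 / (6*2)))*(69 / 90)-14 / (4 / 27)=-313163 / 3060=-102.34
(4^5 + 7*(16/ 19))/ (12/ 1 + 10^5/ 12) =0.12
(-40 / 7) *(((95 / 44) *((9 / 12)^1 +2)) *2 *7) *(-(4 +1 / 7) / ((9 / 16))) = 220400 / 63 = 3498.41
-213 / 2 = -106.50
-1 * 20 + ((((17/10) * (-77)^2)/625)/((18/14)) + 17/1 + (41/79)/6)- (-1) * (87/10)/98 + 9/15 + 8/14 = 4742385217/435487500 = 10.89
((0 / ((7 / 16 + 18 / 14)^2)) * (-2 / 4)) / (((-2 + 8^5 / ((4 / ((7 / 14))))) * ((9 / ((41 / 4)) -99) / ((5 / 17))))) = 0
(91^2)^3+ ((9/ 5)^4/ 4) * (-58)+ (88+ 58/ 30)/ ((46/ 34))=48978722981140939/ 86250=567869251955.26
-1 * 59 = -59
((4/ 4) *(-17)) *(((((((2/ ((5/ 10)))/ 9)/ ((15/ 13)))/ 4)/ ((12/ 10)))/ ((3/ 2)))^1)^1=-221/ 243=-0.91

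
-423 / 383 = -1.10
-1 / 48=-0.02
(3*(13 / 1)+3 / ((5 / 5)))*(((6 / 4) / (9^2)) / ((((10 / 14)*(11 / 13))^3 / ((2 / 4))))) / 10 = 5274997 / 29947500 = 0.18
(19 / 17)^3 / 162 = 6859 / 795906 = 0.01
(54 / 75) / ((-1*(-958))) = 9 / 11975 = 0.00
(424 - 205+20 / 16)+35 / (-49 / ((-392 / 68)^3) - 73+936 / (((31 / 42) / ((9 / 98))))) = 23016644647 / 104123868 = 221.05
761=761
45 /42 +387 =388.07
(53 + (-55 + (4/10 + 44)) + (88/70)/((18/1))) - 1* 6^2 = 2038/315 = 6.47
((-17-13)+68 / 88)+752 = 15901 / 22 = 722.77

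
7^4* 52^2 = 6492304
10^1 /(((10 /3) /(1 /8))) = 3 /8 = 0.38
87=87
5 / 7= 0.71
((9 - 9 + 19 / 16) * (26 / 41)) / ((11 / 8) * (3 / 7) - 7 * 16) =-1729 / 255799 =-0.01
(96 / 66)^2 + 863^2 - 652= 90038413 / 121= 744119.12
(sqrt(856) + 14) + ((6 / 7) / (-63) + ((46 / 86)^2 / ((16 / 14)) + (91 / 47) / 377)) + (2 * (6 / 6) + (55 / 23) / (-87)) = 368423286131 / 22722005992 + 2 * sqrt(214) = 45.47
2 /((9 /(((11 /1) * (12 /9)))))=3.26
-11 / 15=-0.73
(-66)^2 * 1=4356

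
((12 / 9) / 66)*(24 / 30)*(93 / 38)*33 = 124 / 95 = 1.31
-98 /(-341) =98 /341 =0.29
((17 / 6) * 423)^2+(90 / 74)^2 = 7865746821 / 5476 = 1436403.73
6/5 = 1.20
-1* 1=-1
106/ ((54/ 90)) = 530/ 3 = 176.67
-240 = -240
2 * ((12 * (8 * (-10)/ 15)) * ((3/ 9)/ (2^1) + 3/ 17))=-43.92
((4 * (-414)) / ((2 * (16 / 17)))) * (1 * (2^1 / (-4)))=439.88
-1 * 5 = -5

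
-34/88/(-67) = 17/2948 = 0.01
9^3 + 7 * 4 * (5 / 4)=764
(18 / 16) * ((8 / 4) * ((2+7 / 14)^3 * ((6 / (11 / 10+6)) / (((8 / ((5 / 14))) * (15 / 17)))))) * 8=95625 / 7952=12.03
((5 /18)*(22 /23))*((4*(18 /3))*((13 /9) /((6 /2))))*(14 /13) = 6160 /1863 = 3.31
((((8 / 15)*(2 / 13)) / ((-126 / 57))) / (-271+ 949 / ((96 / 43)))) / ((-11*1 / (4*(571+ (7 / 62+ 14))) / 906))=106576602112 / 2294897605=46.44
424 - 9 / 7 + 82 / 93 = 275761 / 651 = 423.60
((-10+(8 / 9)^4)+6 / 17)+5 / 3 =-820477 / 111537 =-7.36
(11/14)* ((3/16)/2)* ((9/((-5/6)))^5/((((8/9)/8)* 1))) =-4261625379/43750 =-97408.58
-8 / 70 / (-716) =1 / 6265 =0.00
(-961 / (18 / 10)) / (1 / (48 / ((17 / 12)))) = -307520 / 17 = -18089.41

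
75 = 75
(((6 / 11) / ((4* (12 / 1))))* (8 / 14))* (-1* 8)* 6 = -24 / 77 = -0.31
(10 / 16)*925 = 4625 / 8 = 578.12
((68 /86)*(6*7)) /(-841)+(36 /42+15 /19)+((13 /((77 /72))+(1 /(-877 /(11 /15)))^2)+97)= 1014110054428179449 /9155677408987725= 110.76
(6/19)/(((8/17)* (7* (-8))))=-51/4256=-0.01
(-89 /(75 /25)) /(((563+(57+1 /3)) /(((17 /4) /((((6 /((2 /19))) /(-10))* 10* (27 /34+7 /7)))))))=25721 /12941394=0.00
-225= -225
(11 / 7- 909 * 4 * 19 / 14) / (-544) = 4933 / 544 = 9.07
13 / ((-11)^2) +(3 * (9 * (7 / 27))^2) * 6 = 11871 / 121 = 98.11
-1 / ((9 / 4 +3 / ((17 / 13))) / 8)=-544 / 309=-1.76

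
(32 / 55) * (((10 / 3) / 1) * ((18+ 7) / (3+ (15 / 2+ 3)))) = 3200 / 891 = 3.59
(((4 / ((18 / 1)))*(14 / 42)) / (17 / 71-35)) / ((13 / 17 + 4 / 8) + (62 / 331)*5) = -399517 / 412693407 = -0.00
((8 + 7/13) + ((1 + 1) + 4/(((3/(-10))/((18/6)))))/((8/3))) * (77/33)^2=-1617/52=-31.10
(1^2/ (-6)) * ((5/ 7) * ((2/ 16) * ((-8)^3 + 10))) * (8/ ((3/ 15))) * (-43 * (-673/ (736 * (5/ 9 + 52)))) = 12669225/ 56672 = 223.55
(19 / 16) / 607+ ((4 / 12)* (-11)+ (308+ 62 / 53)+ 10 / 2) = 479484461 / 1544208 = 310.51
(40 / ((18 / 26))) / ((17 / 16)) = 8320 / 153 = 54.38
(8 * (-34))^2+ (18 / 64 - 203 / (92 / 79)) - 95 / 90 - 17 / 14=3422315257 / 46368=73807.70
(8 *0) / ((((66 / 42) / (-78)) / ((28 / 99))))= 0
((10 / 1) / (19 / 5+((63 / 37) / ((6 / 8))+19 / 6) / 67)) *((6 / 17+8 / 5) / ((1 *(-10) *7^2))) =-2469084 / 240437953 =-0.01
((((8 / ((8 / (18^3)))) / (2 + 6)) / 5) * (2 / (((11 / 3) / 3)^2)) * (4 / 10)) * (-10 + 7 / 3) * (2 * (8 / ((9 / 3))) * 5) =-9657792 / 605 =-15963.29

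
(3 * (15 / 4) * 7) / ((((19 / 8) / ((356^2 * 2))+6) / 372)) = 11880739584 / 2433335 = 4882.49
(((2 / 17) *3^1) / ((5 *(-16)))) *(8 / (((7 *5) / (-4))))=12 / 2975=0.00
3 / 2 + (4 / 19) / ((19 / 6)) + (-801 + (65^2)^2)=12887574059 / 722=17849825.57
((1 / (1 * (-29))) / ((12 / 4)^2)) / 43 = -1 / 11223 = -0.00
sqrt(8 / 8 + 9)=sqrt(10)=3.16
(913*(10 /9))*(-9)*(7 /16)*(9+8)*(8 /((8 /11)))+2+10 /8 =-5975559 /8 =-746944.88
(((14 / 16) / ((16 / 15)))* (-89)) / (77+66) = -9345 / 18304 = -0.51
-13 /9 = -1.44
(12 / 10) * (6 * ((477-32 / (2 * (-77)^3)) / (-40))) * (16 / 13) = -15679170504 / 148373225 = -105.67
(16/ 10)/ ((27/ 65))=104/ 27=3.85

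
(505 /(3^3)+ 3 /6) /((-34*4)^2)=61 /58752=0.00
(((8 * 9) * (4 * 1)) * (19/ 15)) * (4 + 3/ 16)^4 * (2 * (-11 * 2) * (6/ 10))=-37904258601/ 12800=-2961270.20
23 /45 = 0.51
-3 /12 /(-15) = 1 /60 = 0.02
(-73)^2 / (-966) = -5329 / 966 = -5.52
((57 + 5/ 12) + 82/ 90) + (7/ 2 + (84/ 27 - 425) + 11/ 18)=-7189/ 20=-359.45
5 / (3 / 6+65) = 10 / 131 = 0.08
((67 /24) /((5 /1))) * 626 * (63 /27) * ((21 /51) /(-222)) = -1027579 /679320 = -1.51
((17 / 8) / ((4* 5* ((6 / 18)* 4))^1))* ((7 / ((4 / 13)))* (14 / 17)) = 1911 / 1280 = 1.49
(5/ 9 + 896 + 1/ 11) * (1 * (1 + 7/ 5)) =355072/ 165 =2151.95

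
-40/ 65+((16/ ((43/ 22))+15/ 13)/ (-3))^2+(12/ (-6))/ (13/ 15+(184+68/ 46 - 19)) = 735951631954/ 81183501243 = 9.07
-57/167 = -0.34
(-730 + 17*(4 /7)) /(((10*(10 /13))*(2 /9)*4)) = -294957 /2800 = -105.34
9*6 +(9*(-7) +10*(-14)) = -149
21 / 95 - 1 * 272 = -25819 / 95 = -271.78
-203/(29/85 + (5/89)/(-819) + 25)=-1257734205/157006789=-8.01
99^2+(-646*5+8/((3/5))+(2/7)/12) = 92181/14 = 6584.36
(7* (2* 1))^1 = 14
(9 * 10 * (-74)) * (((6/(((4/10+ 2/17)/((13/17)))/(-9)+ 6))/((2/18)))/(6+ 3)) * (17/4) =-49675275/1733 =-28664.32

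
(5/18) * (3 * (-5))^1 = -25/6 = -4.17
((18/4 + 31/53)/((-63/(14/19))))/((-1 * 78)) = 539/706914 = 0.00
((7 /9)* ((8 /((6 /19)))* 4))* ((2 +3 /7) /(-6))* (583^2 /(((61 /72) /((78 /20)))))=-45670205152 /915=-49912792.52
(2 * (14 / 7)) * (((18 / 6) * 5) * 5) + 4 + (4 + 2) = 310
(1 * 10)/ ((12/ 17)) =85/ 6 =14.17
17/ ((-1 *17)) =-1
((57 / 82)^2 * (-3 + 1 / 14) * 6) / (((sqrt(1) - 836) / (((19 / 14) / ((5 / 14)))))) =185193 / 4792900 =0.04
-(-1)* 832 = 832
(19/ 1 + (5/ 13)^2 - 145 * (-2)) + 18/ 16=419489/ 1352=310.27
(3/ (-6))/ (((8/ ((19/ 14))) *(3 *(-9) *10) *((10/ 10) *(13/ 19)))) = 361/ 786240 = 0.00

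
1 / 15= 0.07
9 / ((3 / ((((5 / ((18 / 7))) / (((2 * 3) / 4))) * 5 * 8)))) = 1400 / 9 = 155.56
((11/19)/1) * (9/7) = 99/133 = 0.74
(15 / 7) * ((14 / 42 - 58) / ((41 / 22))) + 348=281.69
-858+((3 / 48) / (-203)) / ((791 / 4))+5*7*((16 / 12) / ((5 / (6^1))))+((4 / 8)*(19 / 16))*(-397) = -5332147619 / 5138336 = -1037.72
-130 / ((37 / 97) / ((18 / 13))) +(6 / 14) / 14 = -1710969 / 3626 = -471.86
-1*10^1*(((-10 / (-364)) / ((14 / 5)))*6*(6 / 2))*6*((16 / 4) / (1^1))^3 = -432000 / 637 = -678.18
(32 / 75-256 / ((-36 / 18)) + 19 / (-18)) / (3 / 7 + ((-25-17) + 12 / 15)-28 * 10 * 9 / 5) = -401219 / 1716030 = -0.23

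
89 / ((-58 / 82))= -3649 / 29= -125.83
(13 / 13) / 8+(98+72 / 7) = 6071 / 56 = 108.41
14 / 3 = 4.67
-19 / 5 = -3.80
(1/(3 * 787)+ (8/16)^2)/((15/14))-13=-180847/14166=-12.77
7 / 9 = 0.78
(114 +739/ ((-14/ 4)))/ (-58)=340/ 203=1.67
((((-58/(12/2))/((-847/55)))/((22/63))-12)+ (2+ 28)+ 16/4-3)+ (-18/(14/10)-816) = -1368853/1694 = -808.06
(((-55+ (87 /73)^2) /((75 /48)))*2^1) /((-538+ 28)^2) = -2284208 /8662955625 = -0.00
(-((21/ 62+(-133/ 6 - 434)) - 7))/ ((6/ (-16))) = -344344/ 279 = -1234.21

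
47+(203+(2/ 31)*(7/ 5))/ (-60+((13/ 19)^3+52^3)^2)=47.00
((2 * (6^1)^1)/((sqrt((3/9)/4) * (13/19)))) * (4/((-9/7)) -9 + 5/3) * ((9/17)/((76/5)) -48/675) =23.02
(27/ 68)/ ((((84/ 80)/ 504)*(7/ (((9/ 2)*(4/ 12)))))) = 4860/ 119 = 40.84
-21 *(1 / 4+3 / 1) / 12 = -5.69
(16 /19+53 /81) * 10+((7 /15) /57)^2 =3646433 /243675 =14.96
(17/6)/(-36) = -17/216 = -0.08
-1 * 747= -747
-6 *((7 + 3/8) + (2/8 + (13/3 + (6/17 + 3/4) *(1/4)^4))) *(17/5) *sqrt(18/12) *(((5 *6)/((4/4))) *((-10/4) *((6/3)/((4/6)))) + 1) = 4373159 *sqrt(6)/160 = 66950.05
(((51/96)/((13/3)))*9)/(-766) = -459/318656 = -0.00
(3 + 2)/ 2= 5/ 2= 2.50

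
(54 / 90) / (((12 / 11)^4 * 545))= 14641 / 18835200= 0.00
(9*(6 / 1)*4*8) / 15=576 / 5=115.20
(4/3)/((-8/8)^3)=-4/3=-1.33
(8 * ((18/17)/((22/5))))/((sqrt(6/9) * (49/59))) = 10620 * sqrt(6)/9163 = 2.84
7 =7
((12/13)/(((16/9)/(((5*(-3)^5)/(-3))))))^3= 1307544150375/140608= 9299215.91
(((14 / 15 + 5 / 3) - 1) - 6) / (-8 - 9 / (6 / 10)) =22 / 115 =0.19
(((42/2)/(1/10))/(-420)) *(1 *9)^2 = -81/2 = -40.50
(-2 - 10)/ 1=-12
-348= -348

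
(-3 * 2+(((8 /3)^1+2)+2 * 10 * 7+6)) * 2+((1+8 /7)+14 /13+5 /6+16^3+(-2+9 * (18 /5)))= 12066017 /2730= 4419.79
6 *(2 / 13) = 12 / 13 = 0.92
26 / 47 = 0.55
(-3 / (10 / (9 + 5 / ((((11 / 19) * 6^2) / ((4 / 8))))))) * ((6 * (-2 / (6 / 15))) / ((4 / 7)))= 50561 / 352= 143.64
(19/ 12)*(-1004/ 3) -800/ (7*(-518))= -529.67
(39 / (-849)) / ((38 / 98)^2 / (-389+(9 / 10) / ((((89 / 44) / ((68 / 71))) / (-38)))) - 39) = 399591541531 / 339256446599804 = 0.00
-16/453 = -0.04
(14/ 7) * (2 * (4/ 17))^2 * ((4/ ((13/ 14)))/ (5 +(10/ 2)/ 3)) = 5376/ 18785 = 0.29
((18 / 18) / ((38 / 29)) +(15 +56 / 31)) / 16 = 20697 / 18848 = 1.10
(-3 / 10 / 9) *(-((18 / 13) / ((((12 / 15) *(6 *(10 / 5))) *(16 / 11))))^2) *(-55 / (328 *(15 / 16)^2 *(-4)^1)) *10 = 6655 / 42571776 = 0.00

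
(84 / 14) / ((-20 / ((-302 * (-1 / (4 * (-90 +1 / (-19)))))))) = 8607 / 34220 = 0.25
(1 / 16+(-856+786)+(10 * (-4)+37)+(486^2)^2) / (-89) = -892616805489 / 1424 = -626837644.30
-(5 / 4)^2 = -25 / 16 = -1.56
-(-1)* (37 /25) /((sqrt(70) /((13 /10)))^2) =6253 /175000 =0.04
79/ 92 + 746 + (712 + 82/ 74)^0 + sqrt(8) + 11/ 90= 750.81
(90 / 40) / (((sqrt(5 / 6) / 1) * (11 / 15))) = 27 * sqrt(30) / 44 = 3.36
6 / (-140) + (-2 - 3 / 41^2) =-240593 / 117670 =-2.04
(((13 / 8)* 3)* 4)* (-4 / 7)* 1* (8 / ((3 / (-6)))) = 178.29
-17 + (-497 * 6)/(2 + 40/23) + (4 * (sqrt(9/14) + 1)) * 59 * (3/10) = -159898/215 + 531 * sqrt(14)/35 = -686.95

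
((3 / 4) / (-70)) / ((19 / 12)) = -9 / 1330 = -0.01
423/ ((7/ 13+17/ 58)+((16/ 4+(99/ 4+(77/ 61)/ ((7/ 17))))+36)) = 38910924/ 6314713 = 6.16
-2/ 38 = -1/ 19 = -0.05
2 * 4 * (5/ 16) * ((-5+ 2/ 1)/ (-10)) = 3/ 4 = 0.75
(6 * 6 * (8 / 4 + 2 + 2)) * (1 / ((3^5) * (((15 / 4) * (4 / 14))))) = 112 / 135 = 0.83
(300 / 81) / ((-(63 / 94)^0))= -100 / 27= -3.70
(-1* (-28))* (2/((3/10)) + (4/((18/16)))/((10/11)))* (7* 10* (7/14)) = 93296/9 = 10366.22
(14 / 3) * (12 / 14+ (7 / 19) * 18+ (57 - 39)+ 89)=534.28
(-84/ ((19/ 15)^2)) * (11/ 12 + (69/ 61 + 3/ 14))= -2607975/ 22021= -118.43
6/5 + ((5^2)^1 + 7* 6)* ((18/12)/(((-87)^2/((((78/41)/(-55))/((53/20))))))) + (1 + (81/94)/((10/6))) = 25669156691/9448138810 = 2.72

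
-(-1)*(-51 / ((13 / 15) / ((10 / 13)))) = -7650 / 169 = -45.27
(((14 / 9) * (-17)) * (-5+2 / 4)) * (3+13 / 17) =448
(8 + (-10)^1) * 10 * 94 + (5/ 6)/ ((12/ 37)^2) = -1617475/ 864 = -1872.08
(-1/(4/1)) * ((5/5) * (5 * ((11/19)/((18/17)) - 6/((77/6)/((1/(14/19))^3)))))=3510715/4516281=0.78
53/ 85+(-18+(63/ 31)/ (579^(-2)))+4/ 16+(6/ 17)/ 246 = 294407950607/ 432140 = 681279.10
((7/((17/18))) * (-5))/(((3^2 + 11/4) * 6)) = -420/799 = -0.53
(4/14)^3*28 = 32/49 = 0.65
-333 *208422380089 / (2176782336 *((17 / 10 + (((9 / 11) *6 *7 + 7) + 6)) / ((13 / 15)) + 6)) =-1102762813050899 / 2165535627264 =-509.23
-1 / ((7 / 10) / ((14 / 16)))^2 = -25 / 16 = -1.56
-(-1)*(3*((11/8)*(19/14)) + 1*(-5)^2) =3427/112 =30.60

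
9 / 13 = 0.69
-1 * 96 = -96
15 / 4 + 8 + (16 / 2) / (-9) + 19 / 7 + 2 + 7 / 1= 5689 / 252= 22.58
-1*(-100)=100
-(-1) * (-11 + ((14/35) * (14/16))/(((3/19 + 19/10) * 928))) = -7982523/725696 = -11.00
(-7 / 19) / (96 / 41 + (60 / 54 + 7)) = -369 / 10469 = -0.04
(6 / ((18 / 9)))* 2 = 6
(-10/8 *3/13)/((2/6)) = -45/52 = -0.87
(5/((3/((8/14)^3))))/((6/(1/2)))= 80/3087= 0.03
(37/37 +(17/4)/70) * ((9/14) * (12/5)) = 8019/4900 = 1.64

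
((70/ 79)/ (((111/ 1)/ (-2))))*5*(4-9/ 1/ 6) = -1750/ 8769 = -0.20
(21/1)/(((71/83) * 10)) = 1743/710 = 2.45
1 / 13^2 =1 / 169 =0.01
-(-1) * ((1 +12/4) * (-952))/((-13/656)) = 2498048/13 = 192157.54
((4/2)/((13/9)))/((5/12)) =216/65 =3.32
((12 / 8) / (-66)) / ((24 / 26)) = -13 / 528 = -0.02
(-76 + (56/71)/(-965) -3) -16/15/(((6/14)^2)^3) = -37631972519/149842305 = -251.14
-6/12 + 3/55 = -49/110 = -0.45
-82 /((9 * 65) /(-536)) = 43952 /585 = 75.13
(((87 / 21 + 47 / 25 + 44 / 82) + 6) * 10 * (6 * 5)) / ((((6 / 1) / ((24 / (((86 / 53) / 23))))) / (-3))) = -7909125552 / 12341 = -640882.06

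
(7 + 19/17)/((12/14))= 161/17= 9.47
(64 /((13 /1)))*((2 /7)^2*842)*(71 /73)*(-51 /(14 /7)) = -390256896 /46501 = -8392.44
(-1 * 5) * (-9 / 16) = 2.81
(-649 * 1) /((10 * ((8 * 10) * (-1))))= 649 /800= 0.81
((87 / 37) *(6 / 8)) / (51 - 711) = -87 / 32560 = -0.00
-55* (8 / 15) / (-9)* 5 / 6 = 220 / 81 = 2.72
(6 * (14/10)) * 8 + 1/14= 4709/70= 67.27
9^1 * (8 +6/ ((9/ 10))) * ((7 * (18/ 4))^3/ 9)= 916839/ 2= 458419.50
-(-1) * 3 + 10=13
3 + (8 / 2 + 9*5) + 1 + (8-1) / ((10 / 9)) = 593 / 10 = 59.30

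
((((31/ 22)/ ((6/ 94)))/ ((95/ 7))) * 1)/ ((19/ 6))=10199/ 19855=0.51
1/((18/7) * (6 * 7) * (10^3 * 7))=1/756000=0.00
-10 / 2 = -5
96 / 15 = 6.40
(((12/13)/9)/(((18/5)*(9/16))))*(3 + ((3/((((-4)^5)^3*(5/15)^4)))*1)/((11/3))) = 59055799105/388660985856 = 0.15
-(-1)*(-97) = -97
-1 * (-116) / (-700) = -29 / 175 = -0.17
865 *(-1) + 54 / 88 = -38033 / 44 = -864.39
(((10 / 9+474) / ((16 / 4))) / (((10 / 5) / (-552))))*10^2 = -9834800 / 3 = -3278266.67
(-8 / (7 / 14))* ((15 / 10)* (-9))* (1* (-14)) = -3024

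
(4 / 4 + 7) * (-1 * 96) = -768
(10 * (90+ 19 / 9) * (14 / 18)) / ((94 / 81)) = 29015 / 47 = 617.34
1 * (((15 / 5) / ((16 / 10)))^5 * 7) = 5315625 / 32768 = 162.22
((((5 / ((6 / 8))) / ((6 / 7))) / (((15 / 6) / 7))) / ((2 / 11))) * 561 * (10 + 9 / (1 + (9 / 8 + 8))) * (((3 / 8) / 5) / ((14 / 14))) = 4938857 / 90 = 54876.19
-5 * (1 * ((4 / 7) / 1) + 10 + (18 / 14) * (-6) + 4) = -240 / 7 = -34.29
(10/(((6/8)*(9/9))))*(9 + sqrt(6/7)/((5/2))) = 16*sqrt(42)/21 + 120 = 124.94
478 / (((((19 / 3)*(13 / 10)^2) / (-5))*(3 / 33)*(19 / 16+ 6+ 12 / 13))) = -126192000 / 416689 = -302.84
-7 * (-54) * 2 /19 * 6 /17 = 4536 /323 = 14.04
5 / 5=1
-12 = -12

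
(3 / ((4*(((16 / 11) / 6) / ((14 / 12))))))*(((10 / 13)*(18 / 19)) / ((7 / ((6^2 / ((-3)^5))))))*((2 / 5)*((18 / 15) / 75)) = -11 / 30875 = -0.00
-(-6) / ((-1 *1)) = -6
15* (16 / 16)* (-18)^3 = -87480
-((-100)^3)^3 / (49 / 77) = 11000000000000000000 / 7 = 1571428571428571428.57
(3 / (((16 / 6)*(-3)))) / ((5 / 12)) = -9 / 10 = -0.90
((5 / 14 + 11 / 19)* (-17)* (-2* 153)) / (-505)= -9.64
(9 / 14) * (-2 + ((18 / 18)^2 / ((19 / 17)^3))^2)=-629587737 / 658642334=-0.96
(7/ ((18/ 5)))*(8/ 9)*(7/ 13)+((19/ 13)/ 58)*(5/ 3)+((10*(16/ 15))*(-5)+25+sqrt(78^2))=3092747/ 61074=50.64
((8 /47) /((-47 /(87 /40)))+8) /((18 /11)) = 971003 /198810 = 4.88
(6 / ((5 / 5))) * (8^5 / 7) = 196608 / 7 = 28086.86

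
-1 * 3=-3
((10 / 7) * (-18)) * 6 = -1080 / 7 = -154.29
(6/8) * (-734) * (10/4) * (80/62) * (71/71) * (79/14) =-2174475/217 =-10020.62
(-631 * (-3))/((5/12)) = 22716/5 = 4543.20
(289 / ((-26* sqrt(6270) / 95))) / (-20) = 0.67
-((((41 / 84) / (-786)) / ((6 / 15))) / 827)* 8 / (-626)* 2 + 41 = 175176378641 / 4272594606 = 41.00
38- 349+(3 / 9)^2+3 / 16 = -44741 / 144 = -310.70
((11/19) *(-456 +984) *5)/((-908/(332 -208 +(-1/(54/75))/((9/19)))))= -23731730/116451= -203.79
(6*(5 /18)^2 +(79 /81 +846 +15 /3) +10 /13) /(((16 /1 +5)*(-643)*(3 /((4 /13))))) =-0.01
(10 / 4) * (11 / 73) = 55 / 146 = 0.38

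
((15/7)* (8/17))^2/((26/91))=7200/2023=3.56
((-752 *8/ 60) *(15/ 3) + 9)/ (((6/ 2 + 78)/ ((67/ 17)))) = -98959/ 4131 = -23.96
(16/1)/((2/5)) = 40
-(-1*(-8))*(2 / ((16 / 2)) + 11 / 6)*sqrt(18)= -50*sqrt(2)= -70.71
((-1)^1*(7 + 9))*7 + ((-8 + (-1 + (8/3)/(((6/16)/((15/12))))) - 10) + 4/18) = -1097/9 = -121.89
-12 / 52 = -3 / 13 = -0.23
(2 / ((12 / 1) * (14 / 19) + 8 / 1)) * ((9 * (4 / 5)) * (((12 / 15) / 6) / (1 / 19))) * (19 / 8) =5.14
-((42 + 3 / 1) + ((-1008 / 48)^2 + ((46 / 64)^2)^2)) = -509887777 / 1048576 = -486.27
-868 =-868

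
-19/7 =-2.71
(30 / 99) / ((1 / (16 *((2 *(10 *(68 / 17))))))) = 12800 / 33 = 387.88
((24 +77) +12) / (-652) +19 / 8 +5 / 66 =2.28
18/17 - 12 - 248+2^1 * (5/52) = -114367/442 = -258.75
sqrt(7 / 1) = sqrt(7) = 2.65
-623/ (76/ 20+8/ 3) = -9345/ 97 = -96.34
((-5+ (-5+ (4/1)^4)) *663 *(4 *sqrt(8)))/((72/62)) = 1123564 *sqrt(2) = 1588959.45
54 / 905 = 0.06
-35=-35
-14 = -14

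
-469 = -469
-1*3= -3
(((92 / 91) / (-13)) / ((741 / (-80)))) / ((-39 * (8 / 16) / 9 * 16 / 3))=-2760 / 3798613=-0.00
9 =9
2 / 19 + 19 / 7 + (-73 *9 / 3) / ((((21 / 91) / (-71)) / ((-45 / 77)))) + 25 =-39349.52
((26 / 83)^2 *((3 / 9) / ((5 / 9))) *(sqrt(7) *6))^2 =1036421568 / 1186458025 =0.87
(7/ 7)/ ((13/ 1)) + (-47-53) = -1299/ 13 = -99.92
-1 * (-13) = 13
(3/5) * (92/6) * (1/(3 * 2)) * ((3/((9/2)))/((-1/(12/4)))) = -46/15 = -3.07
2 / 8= 0.25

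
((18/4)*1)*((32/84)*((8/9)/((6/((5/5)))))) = 16/63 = 0.25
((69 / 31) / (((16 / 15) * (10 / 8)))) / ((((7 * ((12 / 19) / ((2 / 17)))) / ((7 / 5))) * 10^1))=1311 / 210800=0.01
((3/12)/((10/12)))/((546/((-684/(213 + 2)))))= -171/97825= -0.00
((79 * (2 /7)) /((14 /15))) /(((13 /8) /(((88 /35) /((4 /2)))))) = 83424 /4459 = 18.71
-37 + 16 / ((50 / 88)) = -221 / 25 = -8.84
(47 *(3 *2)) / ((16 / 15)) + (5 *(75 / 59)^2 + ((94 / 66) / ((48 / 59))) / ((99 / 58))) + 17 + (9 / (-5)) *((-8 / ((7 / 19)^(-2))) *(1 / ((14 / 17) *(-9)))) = 35744044542223 / 123163384410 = 290.22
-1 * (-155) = 155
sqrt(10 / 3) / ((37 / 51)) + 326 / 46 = 17 *sqrt(30) / 37 + 163 / 23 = 9.60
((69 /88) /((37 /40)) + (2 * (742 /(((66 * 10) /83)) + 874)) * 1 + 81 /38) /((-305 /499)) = -224302811867 /70756950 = -3170.05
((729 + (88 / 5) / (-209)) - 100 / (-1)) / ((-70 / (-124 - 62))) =7323471 / 3325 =2202.55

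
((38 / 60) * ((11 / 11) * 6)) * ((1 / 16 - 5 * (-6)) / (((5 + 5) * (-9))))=-9139 / 7200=-1.27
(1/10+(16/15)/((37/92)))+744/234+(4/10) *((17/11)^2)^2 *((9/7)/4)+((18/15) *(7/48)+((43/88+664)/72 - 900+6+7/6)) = -24895400517665/28394638272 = -876.76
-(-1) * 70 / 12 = 35 / 6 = 5.83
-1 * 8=-8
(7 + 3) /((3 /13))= 43.33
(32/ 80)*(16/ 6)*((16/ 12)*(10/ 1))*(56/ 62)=3584/ 279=12.85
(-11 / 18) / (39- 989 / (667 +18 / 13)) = -95579 / 5868252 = -0.02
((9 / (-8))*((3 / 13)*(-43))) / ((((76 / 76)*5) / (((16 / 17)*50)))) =23220 / 221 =105.07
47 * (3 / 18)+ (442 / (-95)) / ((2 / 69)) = -87029 / 570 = -152.68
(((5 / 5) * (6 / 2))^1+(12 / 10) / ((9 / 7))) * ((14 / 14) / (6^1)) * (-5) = -59 / 18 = -3.28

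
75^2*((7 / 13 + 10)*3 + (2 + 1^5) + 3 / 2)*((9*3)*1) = 142610625 / 26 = 5485024.04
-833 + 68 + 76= -689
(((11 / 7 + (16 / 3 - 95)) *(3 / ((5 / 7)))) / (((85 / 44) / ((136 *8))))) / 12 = -52096 / 3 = -17365.33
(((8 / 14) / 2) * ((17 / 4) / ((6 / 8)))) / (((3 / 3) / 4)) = 136 / 21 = 6.48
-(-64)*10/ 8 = 80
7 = 7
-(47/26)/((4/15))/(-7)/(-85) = -141/12376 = -0.01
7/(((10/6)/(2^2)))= 16.80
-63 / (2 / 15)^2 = -14175 / 4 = -3543.75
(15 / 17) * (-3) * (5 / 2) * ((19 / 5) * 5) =-4275 / 34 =-125.74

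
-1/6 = -0.17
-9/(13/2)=-18/13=-1.38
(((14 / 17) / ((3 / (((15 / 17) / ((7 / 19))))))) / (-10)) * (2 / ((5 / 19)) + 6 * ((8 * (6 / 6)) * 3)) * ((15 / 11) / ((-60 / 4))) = 14402 / 15895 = 0.91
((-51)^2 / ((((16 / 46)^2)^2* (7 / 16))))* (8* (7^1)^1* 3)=2183599323 / 32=68237478.84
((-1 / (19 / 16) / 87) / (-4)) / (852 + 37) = 4 / 1469517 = 0.00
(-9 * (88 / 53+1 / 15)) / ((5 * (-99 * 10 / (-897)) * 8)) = -410527 / 1166000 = -0.35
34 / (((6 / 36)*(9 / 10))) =680 / 3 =226.67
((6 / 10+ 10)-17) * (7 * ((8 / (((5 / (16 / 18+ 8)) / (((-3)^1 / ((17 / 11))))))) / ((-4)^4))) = 1232 / 255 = 4.83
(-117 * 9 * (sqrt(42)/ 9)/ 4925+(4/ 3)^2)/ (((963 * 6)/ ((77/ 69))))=616/ 1794069 - 1001 * sqrt(42)/ 218167650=0.00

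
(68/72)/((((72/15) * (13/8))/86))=3655/351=10.41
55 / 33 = 5 / 3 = 1.67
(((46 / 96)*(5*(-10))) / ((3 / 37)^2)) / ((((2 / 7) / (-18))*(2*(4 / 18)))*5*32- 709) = 16530675 / 3221144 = 5.13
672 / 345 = 224 / 115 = 1.95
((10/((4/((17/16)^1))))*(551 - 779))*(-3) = 1816.88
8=8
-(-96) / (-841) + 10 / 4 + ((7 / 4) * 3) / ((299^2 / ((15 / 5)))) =717585409 / 300744964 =2.39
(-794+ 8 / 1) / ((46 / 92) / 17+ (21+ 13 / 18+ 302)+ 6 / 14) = -841806 / 347197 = -2.42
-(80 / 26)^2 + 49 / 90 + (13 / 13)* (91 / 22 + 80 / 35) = -1464509 / 585585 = -2.50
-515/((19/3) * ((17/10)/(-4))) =61800/323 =191.33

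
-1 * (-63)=63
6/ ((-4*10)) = -3/ 20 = -0.15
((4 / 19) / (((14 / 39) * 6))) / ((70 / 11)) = 143 / 9310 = 0.02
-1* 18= -18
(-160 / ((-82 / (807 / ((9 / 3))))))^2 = 463110400 / 1681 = 275496.97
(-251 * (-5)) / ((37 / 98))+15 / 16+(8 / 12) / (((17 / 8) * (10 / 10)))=100397617 / 30192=3325.31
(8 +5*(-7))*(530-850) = 8640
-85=-85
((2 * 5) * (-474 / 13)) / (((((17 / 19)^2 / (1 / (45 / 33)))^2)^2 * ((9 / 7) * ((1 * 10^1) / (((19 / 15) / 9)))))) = -5225264464999666934 / 1859322748172540625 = -2.81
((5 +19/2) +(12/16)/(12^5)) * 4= 4810753/82944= 58.00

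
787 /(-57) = -787 /57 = -13.81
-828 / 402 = -138 / 67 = -2.06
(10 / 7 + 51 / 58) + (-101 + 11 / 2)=-18918 / 203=-93.19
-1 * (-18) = 18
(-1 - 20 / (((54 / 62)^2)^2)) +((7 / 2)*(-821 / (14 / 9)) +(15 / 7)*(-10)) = -28338639551 / 14880348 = -1904.43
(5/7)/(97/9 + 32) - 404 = -217747/539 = -403.98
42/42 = 1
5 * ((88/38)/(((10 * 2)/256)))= 2816/19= 148.21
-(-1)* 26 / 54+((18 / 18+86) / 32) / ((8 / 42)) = 50993 / 3456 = 14.75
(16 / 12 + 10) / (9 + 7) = 17 / 24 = 0.71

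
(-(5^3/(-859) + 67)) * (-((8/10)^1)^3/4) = 918848/107375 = 8.56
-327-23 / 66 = -21605 / 66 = -327.35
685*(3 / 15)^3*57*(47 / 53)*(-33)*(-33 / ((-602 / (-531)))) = 212234352957 / 797650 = 266074.54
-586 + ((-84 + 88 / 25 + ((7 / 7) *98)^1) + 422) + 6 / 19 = -69428 / 475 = -146.16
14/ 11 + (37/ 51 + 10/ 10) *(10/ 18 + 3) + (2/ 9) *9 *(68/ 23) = 1546910/ 116127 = 13.32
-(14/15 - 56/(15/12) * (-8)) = -1078/3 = -359.33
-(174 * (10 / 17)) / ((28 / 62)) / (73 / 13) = -350610 / 8687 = -40.36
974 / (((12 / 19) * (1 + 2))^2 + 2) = 175807 / 1009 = 174.24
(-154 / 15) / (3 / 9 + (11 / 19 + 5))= -2926 / 1685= -1.74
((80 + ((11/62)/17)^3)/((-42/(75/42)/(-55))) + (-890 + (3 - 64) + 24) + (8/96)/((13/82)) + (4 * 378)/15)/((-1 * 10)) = 28578610368987011/447520068340800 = 63.86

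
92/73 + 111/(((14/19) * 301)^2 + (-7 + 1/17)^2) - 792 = -296529051714305/375003161384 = -790.74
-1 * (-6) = 6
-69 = -69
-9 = -9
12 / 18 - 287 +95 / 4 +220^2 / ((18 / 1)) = 87347 / 36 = 2426.31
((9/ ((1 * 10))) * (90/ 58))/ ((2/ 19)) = 1539/ 116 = 13.27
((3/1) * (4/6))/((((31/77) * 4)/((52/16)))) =1001/248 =4.04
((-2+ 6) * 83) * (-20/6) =-3320/3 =-1106.67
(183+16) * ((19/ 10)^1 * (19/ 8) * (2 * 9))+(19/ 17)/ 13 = 142888531/ 8840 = 16163.86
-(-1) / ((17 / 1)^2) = 1 / 289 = 0.00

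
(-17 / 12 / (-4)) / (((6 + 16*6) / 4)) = 0.01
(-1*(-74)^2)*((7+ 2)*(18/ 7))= -887112/ 7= -126730.29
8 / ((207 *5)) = 8 / 1035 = 0.01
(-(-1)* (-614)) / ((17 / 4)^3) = -8.00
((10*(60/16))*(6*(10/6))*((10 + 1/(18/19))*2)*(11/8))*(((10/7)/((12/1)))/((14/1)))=1368125/14112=96.95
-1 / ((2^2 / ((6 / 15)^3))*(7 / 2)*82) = -2 / 35875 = -0.00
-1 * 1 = -1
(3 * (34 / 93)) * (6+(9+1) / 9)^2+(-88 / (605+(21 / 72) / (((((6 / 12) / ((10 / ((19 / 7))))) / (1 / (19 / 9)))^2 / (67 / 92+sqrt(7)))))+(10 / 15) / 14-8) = 449469906088896 * sqrt(7) / 530540223472087441+71239796632689887294639 / 1504081533543367895235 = 47.37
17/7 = 2.43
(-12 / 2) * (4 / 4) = -6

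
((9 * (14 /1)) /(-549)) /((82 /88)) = -616 /2501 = -0.25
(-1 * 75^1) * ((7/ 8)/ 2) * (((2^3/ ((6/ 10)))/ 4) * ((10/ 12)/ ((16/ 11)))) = -48125/ 768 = -62.66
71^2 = 5041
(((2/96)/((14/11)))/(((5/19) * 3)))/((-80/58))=-6061/403200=-0.02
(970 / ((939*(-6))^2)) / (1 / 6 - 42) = -485 / 663935913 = -0.00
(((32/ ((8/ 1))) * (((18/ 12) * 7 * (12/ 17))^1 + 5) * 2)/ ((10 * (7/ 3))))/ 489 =0.01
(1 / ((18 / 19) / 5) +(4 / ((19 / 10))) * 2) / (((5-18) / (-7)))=22715 / 4446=5.11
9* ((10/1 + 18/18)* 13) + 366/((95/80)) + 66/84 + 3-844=200829/266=755.00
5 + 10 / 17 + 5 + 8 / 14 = 1328 / 119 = 11.16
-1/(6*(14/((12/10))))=-1/70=-0.01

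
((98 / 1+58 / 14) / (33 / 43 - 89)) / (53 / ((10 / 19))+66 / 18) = -461175 / 41576549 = -0.01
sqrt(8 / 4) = sqrt(2) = 1.41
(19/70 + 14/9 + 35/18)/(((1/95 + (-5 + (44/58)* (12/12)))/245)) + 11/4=-1256783/5828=-215.65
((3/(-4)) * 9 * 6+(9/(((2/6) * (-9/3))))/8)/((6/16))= -111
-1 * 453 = -453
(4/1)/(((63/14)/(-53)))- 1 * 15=-559/9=-62.11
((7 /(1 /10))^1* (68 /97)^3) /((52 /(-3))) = -16507680 /11864749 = -1.39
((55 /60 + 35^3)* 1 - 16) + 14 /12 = 514333 /12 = 42861.08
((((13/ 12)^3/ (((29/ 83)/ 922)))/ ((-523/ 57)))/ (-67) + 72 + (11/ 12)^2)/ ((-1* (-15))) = 22914825251/ 4389936480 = 5.22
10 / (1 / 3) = 30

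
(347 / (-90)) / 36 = -0.11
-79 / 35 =-2.26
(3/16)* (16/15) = 1/5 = 0.20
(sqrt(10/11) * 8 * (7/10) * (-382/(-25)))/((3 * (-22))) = -5348 * sqrt(110)/45375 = -1.24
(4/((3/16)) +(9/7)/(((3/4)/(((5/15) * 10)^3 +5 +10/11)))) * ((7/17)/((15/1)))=65804/25245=2.61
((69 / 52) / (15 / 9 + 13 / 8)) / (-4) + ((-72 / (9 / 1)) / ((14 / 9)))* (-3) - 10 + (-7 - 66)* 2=-2022585 / 14378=-140.67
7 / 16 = 0.44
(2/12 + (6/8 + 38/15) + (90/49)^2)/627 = 0.01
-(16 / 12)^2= -16 / 9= -1.78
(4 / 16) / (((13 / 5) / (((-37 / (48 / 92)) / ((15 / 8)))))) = -851 / 234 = -3.64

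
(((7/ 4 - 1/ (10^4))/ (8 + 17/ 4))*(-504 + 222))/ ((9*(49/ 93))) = -25496043/ 3001250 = -8.50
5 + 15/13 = 80/13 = 6.15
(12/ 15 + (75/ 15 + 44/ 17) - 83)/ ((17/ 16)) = -101472/ 1445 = -70.22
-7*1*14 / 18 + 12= 59 / 9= 6.56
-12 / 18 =-2 / 3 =-0.67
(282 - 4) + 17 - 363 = -68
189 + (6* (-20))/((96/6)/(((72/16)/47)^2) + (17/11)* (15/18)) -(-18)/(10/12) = 3276463851/15562835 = 210.53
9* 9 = 81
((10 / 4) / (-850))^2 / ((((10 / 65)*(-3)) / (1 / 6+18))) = -1417 / 4161600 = -0.00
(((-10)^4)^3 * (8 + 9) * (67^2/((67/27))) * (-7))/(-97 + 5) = 53817750000000000/23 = 2339902173913043.48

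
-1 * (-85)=85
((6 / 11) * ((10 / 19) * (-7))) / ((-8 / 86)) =4515 / 209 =21.60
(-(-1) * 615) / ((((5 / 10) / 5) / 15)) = 92250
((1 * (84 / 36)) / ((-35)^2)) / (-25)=-1 / 13125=-0.00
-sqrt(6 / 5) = -sqrt(30) / 5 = -1.10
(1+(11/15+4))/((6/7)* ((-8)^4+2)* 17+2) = 301/3135075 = 0.00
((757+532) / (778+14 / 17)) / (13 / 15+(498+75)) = 65739 / 22793984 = 0.00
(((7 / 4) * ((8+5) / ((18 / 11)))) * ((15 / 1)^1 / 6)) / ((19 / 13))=65065 / 2736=23.78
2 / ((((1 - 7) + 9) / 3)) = 2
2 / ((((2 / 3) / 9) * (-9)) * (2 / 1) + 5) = 6 / 11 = 0.55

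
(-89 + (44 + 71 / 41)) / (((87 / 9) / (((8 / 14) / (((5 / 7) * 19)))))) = -21288 / 112955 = -0.19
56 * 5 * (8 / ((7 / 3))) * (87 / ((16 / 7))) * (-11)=-401940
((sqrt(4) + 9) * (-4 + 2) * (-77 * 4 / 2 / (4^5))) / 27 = 0.12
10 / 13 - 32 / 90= 242 / 585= 0.41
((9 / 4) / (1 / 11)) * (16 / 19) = 396 / 19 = 20.84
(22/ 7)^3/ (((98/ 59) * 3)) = 314116/ 50421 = 6.23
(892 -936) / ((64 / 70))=-385 / 8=-48.12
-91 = -91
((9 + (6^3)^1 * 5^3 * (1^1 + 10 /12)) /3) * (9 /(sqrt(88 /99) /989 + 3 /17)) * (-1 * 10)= -666823163950530 /79225489 + 2547128140020 * sqrt(2) /79225489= -8371308.14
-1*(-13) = 13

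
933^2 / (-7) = -870489 / 7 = -124355.57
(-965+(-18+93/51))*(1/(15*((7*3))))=-1112/357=-3.11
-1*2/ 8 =-1/ 4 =-0.25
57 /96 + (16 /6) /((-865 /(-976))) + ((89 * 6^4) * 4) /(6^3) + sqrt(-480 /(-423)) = 4 * sqrt(1410) /141 + 177672601 /83040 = 2140.67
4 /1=4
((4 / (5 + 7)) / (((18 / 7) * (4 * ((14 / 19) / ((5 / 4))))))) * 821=77995 / 1728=45.14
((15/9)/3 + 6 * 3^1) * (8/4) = 334/9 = 37.11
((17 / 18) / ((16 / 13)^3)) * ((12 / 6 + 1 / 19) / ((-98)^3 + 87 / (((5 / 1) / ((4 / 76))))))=-2427685 / 2197417648128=-0.00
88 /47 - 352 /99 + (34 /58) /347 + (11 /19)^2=-2068862536 /1536650289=-1.35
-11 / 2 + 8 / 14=-69 / 14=-4.93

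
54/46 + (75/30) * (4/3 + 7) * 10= 14456/69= 209.51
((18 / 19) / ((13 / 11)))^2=39204 / 61009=0.64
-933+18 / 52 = -24249 / 26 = -932.65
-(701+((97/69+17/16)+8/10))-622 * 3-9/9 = -14193401/5520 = -2571.27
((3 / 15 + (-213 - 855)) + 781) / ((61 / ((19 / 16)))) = -13623 / 2440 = -5.58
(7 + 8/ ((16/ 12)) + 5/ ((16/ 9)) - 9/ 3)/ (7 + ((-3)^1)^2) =205/ 256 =0.80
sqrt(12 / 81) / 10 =0.04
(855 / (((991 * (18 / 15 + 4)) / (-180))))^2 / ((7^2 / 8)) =1184260500000 / 8132612761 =145.62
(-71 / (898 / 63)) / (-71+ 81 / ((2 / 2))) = -0.50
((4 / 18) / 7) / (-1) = -0.03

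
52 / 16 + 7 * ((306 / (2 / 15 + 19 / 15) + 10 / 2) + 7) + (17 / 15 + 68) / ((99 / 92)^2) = 986148707 / 588060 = 1676.95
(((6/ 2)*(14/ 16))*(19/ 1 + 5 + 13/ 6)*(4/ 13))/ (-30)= -1099/ 1560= -0.70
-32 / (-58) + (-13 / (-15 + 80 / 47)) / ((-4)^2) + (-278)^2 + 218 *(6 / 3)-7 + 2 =22537527719 / 290000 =77715.61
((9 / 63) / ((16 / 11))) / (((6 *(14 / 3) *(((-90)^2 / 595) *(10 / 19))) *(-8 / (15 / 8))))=-3553 / 30965760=-0.00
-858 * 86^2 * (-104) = 659959872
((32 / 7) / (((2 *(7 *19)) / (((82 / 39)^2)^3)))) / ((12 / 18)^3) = 608013342848 / 121331497833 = 5.01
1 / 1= 1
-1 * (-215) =215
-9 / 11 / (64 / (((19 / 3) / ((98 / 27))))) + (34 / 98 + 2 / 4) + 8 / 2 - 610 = -41752259 / 68992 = -605.18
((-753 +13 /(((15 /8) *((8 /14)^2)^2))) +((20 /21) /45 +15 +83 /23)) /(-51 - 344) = 465541483 /274730400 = 1.69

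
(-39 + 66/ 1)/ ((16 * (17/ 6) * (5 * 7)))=0.02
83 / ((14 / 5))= 415 / 14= 29.64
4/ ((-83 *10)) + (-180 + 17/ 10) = -147993/ 830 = -178.30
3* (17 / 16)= 51 / 16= 3.19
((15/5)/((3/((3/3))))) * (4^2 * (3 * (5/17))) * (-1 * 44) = -10560/17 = -621.18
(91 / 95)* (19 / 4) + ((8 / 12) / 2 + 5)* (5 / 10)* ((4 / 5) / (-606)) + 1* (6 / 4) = 21985 / 3636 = 6.05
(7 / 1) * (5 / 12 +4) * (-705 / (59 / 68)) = -1482145 / 59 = -25121.10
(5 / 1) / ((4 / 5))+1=29 / 4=7.25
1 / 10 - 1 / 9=-1 / 90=-0.01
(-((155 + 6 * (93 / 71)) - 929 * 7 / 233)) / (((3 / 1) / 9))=-6697398 / 16543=-404.85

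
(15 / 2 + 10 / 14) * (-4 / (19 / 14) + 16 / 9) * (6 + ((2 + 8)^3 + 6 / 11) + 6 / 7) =-892055000 / 92169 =-9678.47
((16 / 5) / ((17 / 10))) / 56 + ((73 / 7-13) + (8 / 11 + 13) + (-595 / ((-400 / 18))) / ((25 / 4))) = 5063689 / 327250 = 15.47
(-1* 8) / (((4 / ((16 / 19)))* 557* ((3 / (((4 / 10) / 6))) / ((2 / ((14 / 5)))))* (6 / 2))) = -0.00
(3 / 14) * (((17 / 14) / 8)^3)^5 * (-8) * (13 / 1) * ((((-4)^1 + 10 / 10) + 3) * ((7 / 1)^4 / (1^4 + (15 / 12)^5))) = 0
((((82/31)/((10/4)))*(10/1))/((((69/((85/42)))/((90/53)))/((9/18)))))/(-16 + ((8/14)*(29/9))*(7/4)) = -125460/6084029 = -0.02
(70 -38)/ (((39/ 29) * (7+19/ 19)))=2.97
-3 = -3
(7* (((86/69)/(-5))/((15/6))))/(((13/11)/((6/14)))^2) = -62436/680225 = -0.09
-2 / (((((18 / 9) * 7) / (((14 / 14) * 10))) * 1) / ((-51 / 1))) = 510 / 7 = 72.86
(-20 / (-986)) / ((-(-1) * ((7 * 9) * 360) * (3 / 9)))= 1 / 372708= 0.00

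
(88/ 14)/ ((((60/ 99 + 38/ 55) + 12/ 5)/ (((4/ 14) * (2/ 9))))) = 968/ 8967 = 0.11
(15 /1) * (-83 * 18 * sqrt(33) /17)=-22410 * sqrt(33) /17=-7572.69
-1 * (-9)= 9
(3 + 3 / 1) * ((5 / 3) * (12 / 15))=8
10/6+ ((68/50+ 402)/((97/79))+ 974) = 9487883/7275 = 1304.18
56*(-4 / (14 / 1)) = -16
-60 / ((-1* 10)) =6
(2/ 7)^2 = 4/ 49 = 0.08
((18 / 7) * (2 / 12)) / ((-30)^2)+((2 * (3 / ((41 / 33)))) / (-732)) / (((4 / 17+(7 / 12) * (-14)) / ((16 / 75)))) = 2777293 / 4248948900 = 0.00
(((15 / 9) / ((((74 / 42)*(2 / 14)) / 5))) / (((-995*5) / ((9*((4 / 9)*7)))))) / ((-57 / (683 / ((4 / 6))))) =468538 / 139897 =3.35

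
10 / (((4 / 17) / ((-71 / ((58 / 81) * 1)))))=-488835 / 116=-4214.09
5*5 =25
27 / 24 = 9 / 8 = 1.12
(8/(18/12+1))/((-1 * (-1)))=3.20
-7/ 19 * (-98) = 686/ 19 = 36.11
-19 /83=-0.23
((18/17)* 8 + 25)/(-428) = -569/7276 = -0.08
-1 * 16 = -16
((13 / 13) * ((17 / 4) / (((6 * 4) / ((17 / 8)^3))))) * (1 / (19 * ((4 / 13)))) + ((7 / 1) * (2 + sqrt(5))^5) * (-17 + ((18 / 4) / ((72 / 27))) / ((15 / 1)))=-161241.65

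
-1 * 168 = -168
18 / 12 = 3 / 2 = 1.50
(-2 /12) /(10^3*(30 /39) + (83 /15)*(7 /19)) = -1235 /5715106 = -0.00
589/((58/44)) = 446.83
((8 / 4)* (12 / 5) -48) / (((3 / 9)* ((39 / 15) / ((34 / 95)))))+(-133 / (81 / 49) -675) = -77356712 / 100035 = -773.30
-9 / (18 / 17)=-17 / 2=-8.50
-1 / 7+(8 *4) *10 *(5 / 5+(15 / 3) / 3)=17917 / 21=853.19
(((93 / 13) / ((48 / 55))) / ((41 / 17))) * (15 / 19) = 434775 / 162032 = 2.68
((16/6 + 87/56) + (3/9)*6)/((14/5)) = 5225/2352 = 2.22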